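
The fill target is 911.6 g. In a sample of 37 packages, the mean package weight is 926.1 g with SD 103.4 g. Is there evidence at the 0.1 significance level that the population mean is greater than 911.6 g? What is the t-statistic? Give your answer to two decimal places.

0.85

H0: μ = 911.6; H1: μ > 911.6 (one-sample t-test, right-tailed).
t = (x̄ − μ₀)/(s/√n) = (926.1 − 911.6)/(103.4/√37) = 0.85
df = n − 1 = 36
p-value = P(T ≥ 0.85) ≈ 0.1996
Since p ≈ 0.1996 > α = 0.1, fail to reject H0; the evidence is not statistically significant.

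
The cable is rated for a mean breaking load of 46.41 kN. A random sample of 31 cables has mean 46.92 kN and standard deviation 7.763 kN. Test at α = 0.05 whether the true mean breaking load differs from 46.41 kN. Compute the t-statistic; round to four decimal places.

0.3658

H0: μ = 46.41; H1: μ ≠ 46.41 (one-sample t-test, two-sided).
t = (x̄ − μ₀)/(s/√n) = (46.92 − 46.41)/(7.763/√31) = 0.3658
df = n − 1 = 30
Two-sided p-value ≈ 0.717
Since p ≈ 0.717 > α = 0.05, fail to reject H0; the evidence is not statistically significant.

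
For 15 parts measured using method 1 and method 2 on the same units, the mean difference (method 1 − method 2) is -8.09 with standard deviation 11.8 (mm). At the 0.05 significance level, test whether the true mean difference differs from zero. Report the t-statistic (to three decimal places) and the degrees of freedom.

H0: μ_d = 0; H1: μ_d ≠ 0 (paired t-test on the differences, two-sided).
t = d̄/(s_d/√n) = -8.09/(11.8/√15) = -2.655
df = n − 1 = 14
Two-sided p-value ≈ 0.019
Since p ≈ 0.019 < α = 0.05, reject H0; the data support H1.

t = -2.655, df = 14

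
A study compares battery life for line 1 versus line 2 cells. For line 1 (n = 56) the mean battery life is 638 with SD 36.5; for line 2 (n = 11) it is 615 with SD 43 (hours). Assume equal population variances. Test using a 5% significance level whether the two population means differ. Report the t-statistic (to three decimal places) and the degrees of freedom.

Let group 1 = line 1, group 2 = line 2. H0: μ_1 = μ_2; H1: μ_1 ≠ μ_2 (two-sample pooled-variance t-test, two-sided).
s_p² = [(56−1)·36.5² + (11−1)·43²]/(56+11−2) = 1411.75
t = (638 − 615)/√[1411.75·(1/56 + 1/11)] = 1.856
df = n₁ + n₂ − 2 = 65
Two-sided p-value ≈ 0.068
Since p ≈ 0.068 > α = 0.05, fail to reject H0; the data do not provide sufficient evidence against H0.

t = 1.856, df = 65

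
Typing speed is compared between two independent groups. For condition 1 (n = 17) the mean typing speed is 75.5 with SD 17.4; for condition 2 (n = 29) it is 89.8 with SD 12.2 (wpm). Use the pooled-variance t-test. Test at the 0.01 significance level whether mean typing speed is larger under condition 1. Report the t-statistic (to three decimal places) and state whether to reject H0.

t = -3.271; fail to reject H0

Let group 1 = condition 1, group 2 = condition 2. H0: μ_1 = μ_2; H1: μ_1 > μ_2 (two-sample pooled-variance t-test, right-tailed).
s_p² = [(17−1)·17.4² + (29−1)·12.2²]/(17+29−2) = 204.811
t = (75.5 − 89.8)/√[204.811·(1/17 + 1/29)] = -3.271
df = n₁ + n₂ − 2 = 44
p-value = P(T ≥ -3.271) ≈ 0.999
Since p ≈ 0.999 > α = 0.01, fail to reject H0; the data do not provide sufficient evidence against H0.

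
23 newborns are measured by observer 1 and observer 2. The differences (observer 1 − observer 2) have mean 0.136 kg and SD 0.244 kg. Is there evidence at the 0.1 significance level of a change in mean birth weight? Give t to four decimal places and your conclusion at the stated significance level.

t = 2.6731; reject H0

H0: μ_d = 0; H1: μ_d ≠ 0 (paired t-test on the differences, two-sided).
t = d̄/(s_d/√n) = 0.136/(0.244/√23) = 2.6731
df = n − 1 = 22
Two-sided p-value ≈ 0.014
Since p ≈ 0.014 < α = 0.1, reject H0; the evidence is statistically significant.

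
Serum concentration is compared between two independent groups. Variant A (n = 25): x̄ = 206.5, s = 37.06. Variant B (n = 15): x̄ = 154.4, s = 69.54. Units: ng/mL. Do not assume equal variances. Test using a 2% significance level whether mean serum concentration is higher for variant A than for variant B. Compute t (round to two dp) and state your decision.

t = 2.68; reject H0

Let group 1 = variant A, group 2 = variant B. H0: μ_1 = μ_2; H1: μ_1 > μ_2 (Welch's two-sample t-test, right-tailed).
t = (x̄_1 − x̄_2)/√(s_1²/n_1 + s_2²/n_2) = (206.5 − 154.4)/√(37.06²/25 + 69.54²/15) = 2.68
Welch–Satterthwaite df ≈ 18.86
p-value = P(T ≥ 2.68) ≈ 0.007
Since p ≈ 0.007 < α = 0.02, reject H0; the data support H1.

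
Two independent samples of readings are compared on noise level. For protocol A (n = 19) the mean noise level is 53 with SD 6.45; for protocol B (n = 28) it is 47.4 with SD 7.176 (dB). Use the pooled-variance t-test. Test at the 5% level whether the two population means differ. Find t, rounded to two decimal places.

2.73

Let group 1 = protocol A, group 2 = protocol B. H0: μ_1 = μ_2; H1: μ_1 ≠ μ_2 (two-sample pooled-variance t-test, two-sided).
s_p² = [(19−1)·6.45² + (28−1)·7.176²]/(19+28−2) = 47.538
t = (53 − 47.4)/√[47.538·(1/19 + 1/28)] = 2.73
df = n₁ + n₂ − 2 = 45
Two-sided p-value ≈ 0.009
Since p ≈ 0.009 < α = 0.05, reject H0; the data support H1.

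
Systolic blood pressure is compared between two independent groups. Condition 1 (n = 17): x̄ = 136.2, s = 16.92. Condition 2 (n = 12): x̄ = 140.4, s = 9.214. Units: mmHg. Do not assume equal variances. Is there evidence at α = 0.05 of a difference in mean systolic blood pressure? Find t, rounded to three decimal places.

-0.859

Let group 1 = condition 1, group 2 = condition 2. H0: μ_1 = μ_2; H1: μ_1 ≠ μ_2 (Welch's two-sample t-test, two-sided).
t = (x̄_1 − x̄_2)/√(s_1²/n_1 + s_2²/n_2) = (136.2 − 140.4)/√(16.92²/17 + 9.214²/12) = -0.859
Welch–Satterthwaite df ≈ 25.68
Two-sided p-value ≈ 0.3984
Since p ≈ 0.3984 > α = 0.05, fail to reject H0; the evidence is not statistically significant.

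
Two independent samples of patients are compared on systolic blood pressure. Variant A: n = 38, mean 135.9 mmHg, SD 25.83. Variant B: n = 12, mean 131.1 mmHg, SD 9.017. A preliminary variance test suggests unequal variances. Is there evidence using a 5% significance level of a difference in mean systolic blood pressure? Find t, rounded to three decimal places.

0.973

Let group 1 = variant A, group 2 = variant B. H0: μ_1 = μ_2; H1: μ_1 ≠ μ_2 (Welch's two-sample t-test, two-sided).
t = (x̄_1 − x̄_2)/√(s_1²/n_1 + s_2²/n_2) = (135.9 − 131.1)/√(25.83²/38 + 9.017²/12) = 0.973
Welch–Satterthwaite df ≈ 47.35
Two-sided p-value ≈ 0.335
Since p ≈ 0.335 > α = 0.05, fail to reject H0; the evidence is not statistically significant.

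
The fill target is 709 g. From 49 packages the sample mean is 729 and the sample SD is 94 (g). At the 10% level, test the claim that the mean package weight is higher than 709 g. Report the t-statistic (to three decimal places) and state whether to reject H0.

H0: μ = 709; H1: μ > 709 (one-sample t-test, right-tailed).
t = (x̄ − μ₀)/(s/√n) = (729 − 709)/(94/√49) = 1.489
df = n − 1 = 48
p-value = P(T ≥ 1.489) ≈ 0.0715
Since p ≈ 0.0715 < α = 0.1, reject H0; the data support H1.

t = 1.489; reject H0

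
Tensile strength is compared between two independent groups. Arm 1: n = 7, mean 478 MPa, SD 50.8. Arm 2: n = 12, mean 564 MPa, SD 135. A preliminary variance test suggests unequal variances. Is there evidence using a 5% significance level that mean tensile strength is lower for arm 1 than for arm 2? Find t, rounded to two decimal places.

-1.98

Let group 1 = arm 1, group 2 = arm 2. H0: μ_1 = μ_2; H1: μ_1 < μ_2 (Welch's two-sample t-test, left-tailed).
t = (x̄_1 − x̄_2)/√(s_1²/n_1 + s_2²/n_2) = (478 − 564)/√(50.8²/7 + 135²/12) = -1.98
Welch–Satterthwaite df ≈ 15.33
p-value = P(T ≤ -1.98) ≈ 0.0330
Since p ≈ 0.0330 < α = 0.05, reject H0; the data support H1.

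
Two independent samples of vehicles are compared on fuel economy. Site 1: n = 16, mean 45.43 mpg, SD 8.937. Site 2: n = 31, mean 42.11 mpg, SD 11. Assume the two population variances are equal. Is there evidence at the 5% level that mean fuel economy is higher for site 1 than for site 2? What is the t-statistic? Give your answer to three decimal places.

1.041

Let group 1 = site 1, group 2 = site 2. H0: μ_1 = μ_2; H1: μ_1 > μ_2 (two-sample pooled-variance t-test, right-tailed).
s_p² = [(16−1)·8.937² + (31−1)·11²]/(16+31−2) = 107.29
t = (45.43 − 42.11)/√[107.29·(1/16 + 1/31)] = 1.041
df = n₁ + n₂ − 2 = 45
p-value = P(T ≥ 1.041) ≈ 0.1517
Since p ≈ 0.1517 > α = 0.05, fail to reject H0; the data do not provide sufficient evidence against H0.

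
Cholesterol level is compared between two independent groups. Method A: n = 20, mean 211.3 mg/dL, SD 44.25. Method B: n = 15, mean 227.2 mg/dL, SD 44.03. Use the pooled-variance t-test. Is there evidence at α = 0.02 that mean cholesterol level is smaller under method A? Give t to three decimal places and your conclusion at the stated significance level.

Let group 1 = method A, group 2 = method B. H0: μ_1 = μ_2; H1: μ_1 < μ_2 (two-sample pooled-variance t-test, left-tailed).
s_p² = [(20−1)·44.25² + (15−1)·44.03²]/(20+15−2) = 1949.82
t = (211.3 − 227.2)/√[1949.82·(1/20 + 1/15)] = -1.054
df = n₁ + n₂ − 2 = 33
p-value = P(T ≤ -1.054) ≈ 0.150
Since p ≈ 0.150 > α = 0.02, fail to reject H0; the evidence is not statistically significant.

t = -1.054; fail to reject H0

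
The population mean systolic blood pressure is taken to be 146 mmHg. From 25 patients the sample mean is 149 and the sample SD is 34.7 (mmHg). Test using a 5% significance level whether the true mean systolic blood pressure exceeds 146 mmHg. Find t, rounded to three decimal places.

H0: μ = 146; H1: μ > 146 (one-sample t-test, right-tailed).
t = (x̄ − μ₀)/(s/√n) = (149 − 146)/(34.7/√25) = 0.432
df = n − 1 = 24
p-value = P(T ≥ 0.432) ≈ 0.335
Since p ≈ 0.335 > α = 0.05, fail to reject H0; the evidence is not statistically significant.

0.432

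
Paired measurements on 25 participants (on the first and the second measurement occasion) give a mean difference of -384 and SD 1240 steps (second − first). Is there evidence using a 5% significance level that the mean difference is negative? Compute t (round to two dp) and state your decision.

t = -1.55; fail to reject H0

H0: μ_d = 0; H1: μ_d < 0 (paired t-test on the differences, left-tailed).
t = d̄/(s_d/√n) = -384/(1240/√25) = -1.55
df = n − 1 = 24
p-value = P(T ≤ -1.55) ≈ 0.0673
Since p ≈ 0.0673 > α = 0.05, fail to reject H0; the evidence is not statistically significant.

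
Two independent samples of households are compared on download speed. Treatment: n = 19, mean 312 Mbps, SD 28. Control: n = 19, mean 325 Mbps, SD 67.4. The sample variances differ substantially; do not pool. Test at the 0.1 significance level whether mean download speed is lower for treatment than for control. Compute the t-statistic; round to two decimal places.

-0.78

Let group 1 = treatment, group 2 = control. H0: μ_1 = μ_2; H1: μ_1 < μ_2 (Welch's two-sample t-test, left-tailed).
t = (x̄_1 − x̄_2)/√(s_1²/n_1 + s_2²/n_2) = (312 − 325)/√(28²/19 + 67.4²/19) = -0.78
Welch–Satterthwaite df ≈ 24.03
p-value = P(T ≤ -0.78) ≈ 0.2225
Since p ≈ 0.2225 > α = 0.1, fail to reject H0; the evidence is not statistically significant.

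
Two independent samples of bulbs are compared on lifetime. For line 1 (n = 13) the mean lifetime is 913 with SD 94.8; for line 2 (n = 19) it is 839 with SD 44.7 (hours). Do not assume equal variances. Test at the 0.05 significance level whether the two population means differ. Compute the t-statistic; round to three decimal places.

2.622

Let group 1 = line 1, group 2 = line 2. H0: μ_1 = μ_2; H1: μ_1 ≠ μ_2 (Welch's two-sample t-test, two-sided).
t = (x̄_1 − x̄_2)/√(s_1²/n_1 + s_2²/n_2) = (913 − 839)/√(94.8²/13 + 44.7²/19) = 2.622
Welch–Satterthwaite df ≈ 15.69
Two-sided p-value ≈ 0.0187
Since p ≈ 0.0187 < α = 0.05, reject H0; the evidence is statistically significant.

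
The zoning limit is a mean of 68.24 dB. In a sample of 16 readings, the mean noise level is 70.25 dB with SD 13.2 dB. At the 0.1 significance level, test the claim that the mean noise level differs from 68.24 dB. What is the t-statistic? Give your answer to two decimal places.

H0: μ = 68.24; H1: μ ≠ 68.24 (one-sample t-test, two-sided).
t = (x̄ − μ₀)/(s/√n) = (70.25 − 68.24)/(13.2/√16) = 0.61
df = n − 1 = 15
Two-sided p-value ≈ 0.5516
Since p ≈ 0.5516 > α = 0.1, fail to reject H0; the evidence is not statistically significant.

0.61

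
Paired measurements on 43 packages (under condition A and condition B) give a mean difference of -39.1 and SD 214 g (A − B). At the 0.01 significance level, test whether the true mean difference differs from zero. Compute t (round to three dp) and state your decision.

t = -1.198; fail to reject H0

H0: μ_d = 0; H1: μ_d ≠ 0 (paired t-test on the differences, two-sided).
t = d̄/(s_d/√n) = -39.1/(214/√43) = -1.198
df = n − 1 = 42
Two-sided p-value ≈ 0.2376
Since p ≈ 0.2376 > α = 0.01, fail to reject H0; the evidence is not statistically significant.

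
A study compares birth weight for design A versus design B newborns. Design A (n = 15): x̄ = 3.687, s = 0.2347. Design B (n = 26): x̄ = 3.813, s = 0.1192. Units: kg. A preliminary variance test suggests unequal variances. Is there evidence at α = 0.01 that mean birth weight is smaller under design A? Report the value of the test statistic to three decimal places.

-1.940

Let group 1 = design A, group 2 = design B. H0: μ_1 = μ_2; H1: μ_1 < μ_2 (Welch's two-sample t-test, left-tailed).
t = (x̄_1 − x̄_2)/√(s_1²/n_1 + s_2²/n_2) = (3.687 − 3.813)/√(0.2347²/15 + 0.1192²/26) = -1.940
Welch–Satterthwaite df ≈ 18.25
p-value = P(T ≤ -1.940) ≈ 0.034
Since p ≈ 0.034 > α = 0.01, fail to reject H0; the data do not provide sufficient evidence against H0.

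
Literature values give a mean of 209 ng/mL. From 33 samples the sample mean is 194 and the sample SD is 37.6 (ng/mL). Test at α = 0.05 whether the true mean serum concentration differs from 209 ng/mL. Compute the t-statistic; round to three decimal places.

-2.292

H0: μ = 209; H1: μ ≠ 209 (one-sample t-test, two-sided).
t = (x̄ − μ₀)/(s/√n) = (194 − 209)/(37.6/√33) = -2.292
df = n − 1 = 32
Two-sided p-value ≈ 0.0286
Since p ≈ 0.0286 < α = 0.05, reject H0; the evidence is statistically significant.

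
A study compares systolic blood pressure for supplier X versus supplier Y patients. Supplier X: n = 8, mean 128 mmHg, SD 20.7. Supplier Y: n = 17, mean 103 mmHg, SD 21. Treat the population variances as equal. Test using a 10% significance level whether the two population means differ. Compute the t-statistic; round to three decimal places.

Let group 1 = supplier X, group 2 = supplier Y. H0: μ_1 = μ_2; H1: μ_1 ≠ μ_2 (two-sample pooled-variance t-test, two-sided).
s_p² = [(8−1)·20.7² + (17−1)·21²]/(8+17−2) = 437.193
t = (128 − 103)/√[437.193·(1/8 + 1/17)] = 2.789
df = n₁ + n₂ − 2 = 23
Two-sided p-value ≈ 0.010
Since p ≈ 0.010 < α = 0.1, reject H0; the evidence is statistically significant.

2.789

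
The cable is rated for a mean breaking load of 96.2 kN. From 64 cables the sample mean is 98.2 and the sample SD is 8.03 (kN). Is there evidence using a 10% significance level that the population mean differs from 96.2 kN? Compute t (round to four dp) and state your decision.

t = 1.9925; reject H0

H0: μ = 96.2; H1: μ ≠ 96.2 (one-sample t-test, two-sided).
t = (x̄ − μ₀)/(s/√n) = (98.2 − 96.2)/(8.03/√64) = 1.9925
df = n − 1 = 63
Two-sided p-value ≈ 0.0506
Since p ≈ 0.0506 < α = 0.1, reject H0; the data support H1.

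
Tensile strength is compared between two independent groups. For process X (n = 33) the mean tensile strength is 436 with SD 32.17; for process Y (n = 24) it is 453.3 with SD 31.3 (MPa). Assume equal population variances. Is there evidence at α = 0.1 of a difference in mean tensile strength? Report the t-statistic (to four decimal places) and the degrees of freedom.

Let group 1 = process X, group 2 = process Y. H0: μ_1 = μ_2; H1: μ_1 ≠ μ_2 (two-sample pooled-variance t-test, two-sided).
s_p² = [(33−1)·32.17² + (24−1)·31.3²]/(33+24−2) = 1011.82
t = (436 − 453.3)/√[1011.82·(1/33 + 1/24)] = -2.0273
df = n₁ + n₂ − 2 = 55
Two-sided p-value ≈ 0.0475
Since p ≈ 0.0475 < α = 0.1, reject H0; the data support H1.

t = -2.0273, df = 55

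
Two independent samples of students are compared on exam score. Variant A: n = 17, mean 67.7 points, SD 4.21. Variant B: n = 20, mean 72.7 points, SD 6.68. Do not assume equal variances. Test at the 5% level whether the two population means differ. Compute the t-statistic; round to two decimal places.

Let group 1 = variant A, group 2 = variant B. H0: μ_1 = μ_2; H1: μ_1 ≠ μ_2 (Welch's two-sample t-test, two-sided).
t = (x̄_1 − x̄_2)/√(s_1²/n_1 + s_2²/n_2) = (67.7 − 72.7)/√(4.21²/17 + 6.68²/20) = -2.76
Welch–Satterthwaite df ≈ 32.48
Two-sided p-value ≈ 0.009
Since p ≈ 0.009 < α = 0.05, reject H0; the data support H1.

-2.76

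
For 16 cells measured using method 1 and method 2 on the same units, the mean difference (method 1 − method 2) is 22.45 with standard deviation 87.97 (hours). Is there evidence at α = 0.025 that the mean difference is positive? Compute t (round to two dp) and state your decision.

t = 1.02; fail to reject H0

H0: μ_d = 0; H1: μ_d > 0 (paired t-test on the differences, right-tailed).
t = d̄/(s_d/√n) = 22.45/(87.97/√16) = 1.02
df = n − 1 = 15
p-value = P(T ≥ 1.02) ≈ 0.1618
Since p ≈ 0.1618 > α = 0.025, fail to reject H0; the evidence is not statistically significant.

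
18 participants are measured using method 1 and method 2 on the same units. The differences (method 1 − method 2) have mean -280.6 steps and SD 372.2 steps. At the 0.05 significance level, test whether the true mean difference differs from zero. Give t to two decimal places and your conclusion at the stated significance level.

t = -3.20; reject H0

H0: μ_d = 0; H1: μ_d ≠ 0 (paired t-test on the differences, two-sided).
t = d̄/(s_d/√n) = -280.6/(372.2/√18) = -3.20
df = n − 1 = 17
Two-sided p-value ≈ 0.005
Since p ≈ 0.005 < α = 0.05, reject H0; the evidence is statistically significant.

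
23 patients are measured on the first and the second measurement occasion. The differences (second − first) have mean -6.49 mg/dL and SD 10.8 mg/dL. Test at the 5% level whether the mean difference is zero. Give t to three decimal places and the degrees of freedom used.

t = -2.882, df = 22

H0: μ_d = 0; H1: μ_d ≠ 0 (paired t-test on the differences, two-sided).
t = d̄/(s_d/√n) = -6.49/(10.8/√23) = -2.882
df = n − 1 = 22
Two-sided p-value ≈ 0.009
Since p ≈ 0.009 < α = 0.05, reject H0; the evidence is statistically significant.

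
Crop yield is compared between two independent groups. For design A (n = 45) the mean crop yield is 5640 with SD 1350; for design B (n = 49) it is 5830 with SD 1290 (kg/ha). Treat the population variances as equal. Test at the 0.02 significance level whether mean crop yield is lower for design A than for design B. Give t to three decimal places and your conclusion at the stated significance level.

t = -0.698; fail to reject H0

Let group 1 = design A, group 2 = design B. H0: μ_1 = μ_2; H1: μ_1 < μ_2 (two-sample pooled-variance t-test, left-tailed).
s_p² = [(45−1)·1350² + (49−1)·1290²]/(45+49−2) = 1739860
t = (5640 − 5830)/√[1739860·(1/45 + 1/49)] = -0.698
df = n₁ + n₂ − 2 = 92
p-value = P(T ≤ -0.698) ≈ 0.244
Since p ≈ 0.244 > α = 0.02, fail to reject H0; the data do not provide sufficient evidence against H0.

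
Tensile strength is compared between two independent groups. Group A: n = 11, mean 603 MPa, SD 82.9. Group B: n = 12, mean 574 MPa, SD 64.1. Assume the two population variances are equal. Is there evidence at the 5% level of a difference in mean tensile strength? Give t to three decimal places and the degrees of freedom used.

Let group 1 = group A, group 2 = group B. H0: μ_1 = μ_2; H1: μ_1 ≠ μ_2 (two-sample pooled-variance t-test, two-sided).
s_p² = [(11−1)·82.9² + (12−1)·64.1²]/(11+12−2) = 5424.81
t = (603 − 574)/√[5424.81·(1/11 + 1/12)] = 0.943
df = n₁ + n₂ − 2 = 21
Two-sided p-value ≈ 0.356
Since p ≈ 0.356 > α = 0.05, fail to reject H0; the evidence is not statistically significant.

t = 0.943, df = 21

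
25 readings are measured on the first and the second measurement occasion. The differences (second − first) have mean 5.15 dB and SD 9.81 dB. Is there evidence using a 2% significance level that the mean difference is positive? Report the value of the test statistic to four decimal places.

H0: μ_d = 0; H1: μ_d > 0 (paired t-test on the differences, right-tailed).
t = d̄/(s_d/√n) = 5.15/(9.81/√25) = 2.6249
df = n − 1 = 24
p-value = P(T ≥ 2.6249) ≈ 0.007
Since p ≈ 0.007 < α = 0.02, reject H0; the evidence is statistically significant.

2.6249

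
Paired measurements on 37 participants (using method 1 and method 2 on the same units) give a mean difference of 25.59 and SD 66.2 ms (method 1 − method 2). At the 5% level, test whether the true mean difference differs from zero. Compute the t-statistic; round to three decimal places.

H0: μ_d = 0; H1: μ_d ≠ 0 (paired t-test on the differences, two-sided).
t = d̄/(s_d/√n) = 25.59/(66.2/√37) = 2.351
df = n − 1 = 36
Two-sided p-value ≈ 0.024
Since p ≈ 0.024 < α = 0.05, reject H0; the data support H1.

2.351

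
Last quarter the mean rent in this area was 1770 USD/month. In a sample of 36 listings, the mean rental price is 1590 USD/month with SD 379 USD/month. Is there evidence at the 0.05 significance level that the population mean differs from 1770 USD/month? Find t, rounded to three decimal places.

-2.850

H0: μ = 1770; H1: μ ≠ 1770 (one-sample t-test, two-sided).
t = (x̄ − μ₀)/(s/√n) = (1590 − 1770)/(379/√36) = -2.850
df = n − 1 = 35
Two-sided p-value ≈ 0.007
Since p ≈ 0.007 < α = 0.05, reject H0; the evidence is statistically significant.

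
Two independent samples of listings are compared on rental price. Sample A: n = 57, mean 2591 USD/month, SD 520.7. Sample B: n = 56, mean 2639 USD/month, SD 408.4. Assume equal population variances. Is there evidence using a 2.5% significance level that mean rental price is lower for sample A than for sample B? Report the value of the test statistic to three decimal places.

-0.545

Let group 1 = sample A, group 2 = sample B. H0: μ_1 = μ_2; H1: μ_1 < μ_2 (two-sample pooled-variance t-test, left-tailed).
s_p² = [(57−1)·520.7² + (56−1)·408.4²]/(57+56−2) = 219430
t = (2591 − 2639)/√[219430·(1/57 + 1/56)] = -0.545
df = n₁ + n₂ − 2 = 111
p-value = P(T ≤ -0.545) ≈ 0.294
Since p ≈ 0.294 > α = 0.025, fail to reject H0; the data do not provide sufficient evidence against H0.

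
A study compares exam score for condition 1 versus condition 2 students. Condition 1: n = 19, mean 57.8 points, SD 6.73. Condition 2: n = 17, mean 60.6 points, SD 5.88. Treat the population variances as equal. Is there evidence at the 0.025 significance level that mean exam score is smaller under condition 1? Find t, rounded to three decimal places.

Let group 1 = condition 1, group 2 = condition 2. H0: μ_1 = μ_2; H1: μ_1 < μ_2 (two-sample pooled-variance t-test, left-tailed).
s_p² = [(19−1)·6.73² + (17−1)·5.88²]/(19+17−2) = 40.2489
t = (57.8 − 60.6)/√[40.2489·(1/19 + 1/17)] = -1.322
df = n₁ + n₂ − 2 = 34
p-value = P(T ≤ -1.322) ≈ 0.0975
Since p ≈ 0.0975 > α = 0.025, fail to reject H0; the data do not provide sufficient evidence against H0.

-1.322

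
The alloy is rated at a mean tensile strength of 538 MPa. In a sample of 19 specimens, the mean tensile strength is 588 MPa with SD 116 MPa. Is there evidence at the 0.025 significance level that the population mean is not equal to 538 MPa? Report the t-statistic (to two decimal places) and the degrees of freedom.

H0: μ = 538; H1: μ ≠ 538 (one-sample t-test, two-sided).
t = (x̄ − μ₀)/(s/√n) = (588 − 538)/(116/√19) = 1.88
df = n − 1 = 18
Two-sided p-value ≈ 0.077
Since p ≈ 0.077 > α = 0.025, fail to reject H0; the evidence is not statistically significant.

t = 1.88, df = 18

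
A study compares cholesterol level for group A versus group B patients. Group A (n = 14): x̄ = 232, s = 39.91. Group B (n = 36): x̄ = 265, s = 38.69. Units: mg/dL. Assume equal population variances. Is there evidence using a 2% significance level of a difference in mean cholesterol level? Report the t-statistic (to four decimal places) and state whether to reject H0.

t = -2.6848; reject H0

Let group 1 = group A, group 2 = group B. H0: μ_1 = μ_2; H1: μ_1 ≠ μ_2 (two-sample pooled-variance t-test, two-sided).
s_p² = [(14−1)·39.91² + (36−1)·38.69²]/(14+36−2) = 1522.89
t = (232 − 265)/√[1522.89·(1/14 + 1/36)] = -2.6848
df = n₁ + n₂ − 2 = 48
Two-sided p-value ≈ 0.010
Since p ≈ 0.010 < α = 0.02, reject H0; the data support H1.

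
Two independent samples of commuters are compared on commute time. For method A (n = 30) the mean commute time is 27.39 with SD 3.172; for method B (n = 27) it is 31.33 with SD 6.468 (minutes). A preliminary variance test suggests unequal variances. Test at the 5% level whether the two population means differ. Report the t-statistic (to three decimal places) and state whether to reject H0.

Let group 1 = method A, group 2 = method B. H0: μ_1 = μ_2; H1: μ_1 ≠ μ_2 (Welch's two-sample t-test, two-sided).
t = (x̄_1 − x̄_2)/√(s_1²/n_1 + s_2²/n_2) = (27.39 − 31.33)/√(3.172²/30 + 6.468²/27) = -2.870
Welch–Satterthwaite df ≈ 36.92
Two-sided p-value ≈ 0.0068
Since p ≈ 0.0068 < α = 0.05, reject H0; the data support H1.

t = -2.870; reject H0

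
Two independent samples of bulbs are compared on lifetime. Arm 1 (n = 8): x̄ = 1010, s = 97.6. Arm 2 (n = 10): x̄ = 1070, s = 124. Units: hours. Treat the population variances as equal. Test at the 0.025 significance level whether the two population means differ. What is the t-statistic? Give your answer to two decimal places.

-1.12

Let group 1 = arm 1, group 2 = arm 2. H0: μ_1 = μ_2; H1: μ_1 ≠ μ_2 (two-sample pooled-variance t-test, two-sided).
s_p² = [(8−1)·97.6² + (10−1)·124²]/(8+10−2) = 12816.5
t = (1010 − 1070)/√[12816.5·(1/8 + 1/10)] = -1.12
df = n₁ + n₂ − 2 = 16
Two-sided p-value ≈ 0.280
Since p ≈ 0.280 > α = 0.025, fail to reject H0; the evidence is not statistically significant.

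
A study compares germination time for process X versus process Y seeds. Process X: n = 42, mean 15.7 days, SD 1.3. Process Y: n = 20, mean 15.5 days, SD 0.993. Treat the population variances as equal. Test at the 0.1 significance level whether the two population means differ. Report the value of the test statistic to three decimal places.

0.608

Let group 1 = process X, group 2 = process Y. H0: μ_1 = μ_2; H1: μ_1 ≠ μ_2 (two-sample pooled-variance t-test, two-sided).
s_p² = [(42−1)·1.3² + (20−1)·0.993²]/(42+20−2) = 1.46708
t = (15.7 − 15.5)/√[1.46708·(1/42 + 1/20)] = 0.608
df = n₁ + n₂ − 2 = 60
Two-sided p-value ≈ 0.5456
Since p ≈ 0.5456 > α = 0.1, fail to reject H0; the evidence is not statistically significant.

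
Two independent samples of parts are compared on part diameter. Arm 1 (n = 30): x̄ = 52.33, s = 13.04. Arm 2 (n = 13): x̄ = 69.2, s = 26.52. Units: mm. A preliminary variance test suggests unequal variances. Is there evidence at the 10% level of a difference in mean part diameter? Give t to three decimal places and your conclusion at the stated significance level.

t = -2.182; reject H0

Let group 1 = arm 1, group 2 = arm 2. H0: μ_1 = μ_2; H1: μ_1 ≠ μ_2 (Welch's two-sample t-test, two-sided).
t = (x̄_1 − x̄_2)/√(s_1²/n_1 + s_2²/n_2) = (52.33 − 69.2)/√(13.04²/30 + 26.52²/13) = -2.182
Welch–Satterthwaite df ≈ 14.58
Two-sided p-value ≈ 0.046
Since p ≈ 0.046 < α = 0.1, reject H0; the evidence is statistically significant.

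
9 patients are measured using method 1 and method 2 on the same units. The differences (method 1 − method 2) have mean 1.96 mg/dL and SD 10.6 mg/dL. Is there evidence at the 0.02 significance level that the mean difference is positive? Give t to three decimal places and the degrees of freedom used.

t = 0.555, df = 8

H0: μ_d = 0; H1: μ_d > 0 (paired t-test on the differences, right-tailed).
t = d̄/(s_d/√n) = 1.96/(10.6/√9) = 0.555
df = n − 1 = 8
p-value = P(T ≥ 0.555) ≈ 0.2971
Since p ≈ 0.2971 > α = 0.02, fail to reject H0; the data do not provide sufficient evidence against H0.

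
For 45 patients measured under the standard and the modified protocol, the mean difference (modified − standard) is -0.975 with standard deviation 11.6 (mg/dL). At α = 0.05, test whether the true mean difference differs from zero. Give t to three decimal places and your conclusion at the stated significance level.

t = -0.564; fail to reject H0

H0: μ_d = 0; H1: μ_d ≠ 0 (paired t-test on the differences, two-sided).
t = d̄/(s_d/√n) = -0.975/(11.6/√45) = -0.564
df = n − 1 = 44
Two-sided p-value ≈ 0.5757
Since p ≈ 0.5757 > α = 0.05, fail to reject H0; the data do not provide sufficient evidence against H0.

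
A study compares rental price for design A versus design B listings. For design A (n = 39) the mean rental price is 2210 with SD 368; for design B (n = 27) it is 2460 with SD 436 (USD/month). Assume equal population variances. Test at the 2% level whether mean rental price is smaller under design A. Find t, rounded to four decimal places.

-2.5151

Let group 1 = design A, group 2 = design B. H0: μ_1 = μ_2; H1: μ_1 < μ_2 (two-sample pooled-variance t-test, left-tailed).
s_p² = [(39−1)·368² + (27−1)·436²]/(39+27−2) = 157634
t = (2210 − 2460)/√[157634·(1/39 + 1/27)] = -2.5151
df = n₁ + n₂ − 2 = 64
p-value = P(T ≤ -2.5151) ≈ 0.0072
Since p ≈ 0.0072 < α = 0.02, reject H0; the data support H1.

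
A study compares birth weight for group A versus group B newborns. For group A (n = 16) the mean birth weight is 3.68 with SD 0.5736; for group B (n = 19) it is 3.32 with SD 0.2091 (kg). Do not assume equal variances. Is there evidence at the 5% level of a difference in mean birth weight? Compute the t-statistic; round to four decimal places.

2.3808

Let group 1 = group A, group 2 = group B. H0: μ_1 = μ_2; H1: μ_1 ≠ μ_2 (Welch's two-sample t-test, two-sided).
t = (x̄_1 − x̄_2)/√(s_1²/n_1 + s_2²/n_2) = (3.68 − 3.32)/√(0.5736²/16 + 0.2091²/19) = 2.3808
Welch–Satterthwaite df ≈ 18.35
Two-sided p-value ≈ 0.0283
Since p ≈ 0.0283 < α = 0.05, reject H0; the data support H1.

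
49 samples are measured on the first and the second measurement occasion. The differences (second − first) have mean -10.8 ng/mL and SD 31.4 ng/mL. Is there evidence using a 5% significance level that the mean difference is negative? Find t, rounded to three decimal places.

-2.408

H0: μ_d = 0; H1: μ_d < 0 (paired t-test on the differences, left-tailed).
t = d̄/(s_d/√n) = -10.8/(31.4/√49) = -2.408
df = n − 1 = 48
p-value = P(T ≤ -2.408) ≈ 0.0100
Since p ≈ 0.0100 < α = 0.05, reject H0; the evidence is statistically significant.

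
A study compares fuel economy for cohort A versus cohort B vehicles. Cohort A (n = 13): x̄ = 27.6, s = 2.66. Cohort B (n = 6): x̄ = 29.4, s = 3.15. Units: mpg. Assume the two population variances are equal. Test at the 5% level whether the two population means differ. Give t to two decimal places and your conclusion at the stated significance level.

Let group 1 = cohort A, group 2 = cohort B. H0: μ_1 = μ_2; H1: μ_1 ≠ μ_2 (two-sample pooled-variance t-test, two-sided).
s_p² = [(13−1)·2.66² + (6−1)·3.15²]/(13+6−2) = 7.91292
t = (27.6 − 29.4)/√[7.91292·(1/13 + 1/6)] = -1.30
df = n₁ + n₂ − 2 = 17
Two-sided p-value ≈ 0.2121
Since p ≈ 0.2121 > α = 0.05, fail to reject H0; the data do not provide sufficient evidence against H0.

t = -1.30; fail to reject H0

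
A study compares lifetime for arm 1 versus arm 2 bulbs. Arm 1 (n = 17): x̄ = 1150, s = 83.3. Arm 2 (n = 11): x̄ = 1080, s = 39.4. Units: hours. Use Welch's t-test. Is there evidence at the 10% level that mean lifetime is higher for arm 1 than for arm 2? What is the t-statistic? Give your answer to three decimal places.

Let group 1 = arm 1, group 2 = arm 2. H0: μ_1 = μ_2; H1: μ_1 > μ_2 (Welch's two-sample t-test, right-tailed).
t = (x̄_1 − x̄_2)/√(s_1²/n_1 + s_2²/n_2) = (1150 − 1080)/√(83.3²/17 + 39.4²/11) = 2.987
Welch–Satterthwaite df ≈ 24.32
p-value = P(T ≥ 2.987) ≈ 0.0032
Since p ≈ 0.0032 < α = 0.1, reject H0; the data support H1.

2.987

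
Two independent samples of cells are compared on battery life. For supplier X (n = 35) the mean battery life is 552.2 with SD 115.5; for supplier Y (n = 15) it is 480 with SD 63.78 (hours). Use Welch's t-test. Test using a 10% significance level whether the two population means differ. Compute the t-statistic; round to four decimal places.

Let group 1 = supplier X, group 2 = supplier Y. H0: μ_1 = μ_2; H1: μ_1 ≠ μ_2 (Welch's two-sample t-test, two-sided).
t = (x̄_1 − x̄_2)/√(s_1²/n_1 + s_2²/n_2) = (552.2 − 480)/√(115.5²/35 + 63.78²/15) = 2.8268
Welch–Satterthwaite df ≈ 44.67
Two-sided p-value ≈ 0.007
Since p ≈ 0.007 < α = 0.1, reject H0; the evidence is statistically significant.

2.8268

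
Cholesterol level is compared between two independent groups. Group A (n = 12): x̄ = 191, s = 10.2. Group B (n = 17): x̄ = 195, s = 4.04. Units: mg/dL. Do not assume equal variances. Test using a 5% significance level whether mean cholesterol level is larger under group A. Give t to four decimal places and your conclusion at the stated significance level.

Let group 1 = group A, group 2 = group B. H0: μ_1 = μ_2; H1: μ_1 > μ_2 (Welch's two-sample t-test, right-tailed).
t = (x̄_1 − x̄_2)/√(s_1²/n_1 + s_2²/n_2) = (191 − 195)/√(10.2²/12 + 4.04²/17) = -1.2890
Welch–Satterthwaite df ≈ 13.46
p-value = P(T ≥ -1.2890) ≈ 0.8904
Since p ≈ 0.8904 > α = 0.05, fail to reject H0; the data do not provide sufficient evidence against H0.

t = -1.2890; fail to reject H0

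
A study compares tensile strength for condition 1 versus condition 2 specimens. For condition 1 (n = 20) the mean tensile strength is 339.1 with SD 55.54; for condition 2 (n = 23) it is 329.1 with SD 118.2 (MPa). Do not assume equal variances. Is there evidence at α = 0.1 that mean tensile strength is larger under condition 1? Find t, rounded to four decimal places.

Let group 1 = condition 1, group 2 = condition 2. H0: μ_1 = μ_2; H1: μ_1 > μ_2 (Welch's two-sample t-test, right-tailed).
t = (x̄_1 − x̄_2)/√(s_1²/n_1 + s_2²/n_2) = (339.1 − 329.1)/√(55.54²/20 + 118.2²/23) = 0.3623
Welch–Satterthwaite df ≈ 32.19
p-value = P(T ≥ 0.3623) ≈ 0.360
Since p ≈ 0.360 > α = 0.1, fail to reject H0; the data do not provide sufficient evidence against H0.

0.3623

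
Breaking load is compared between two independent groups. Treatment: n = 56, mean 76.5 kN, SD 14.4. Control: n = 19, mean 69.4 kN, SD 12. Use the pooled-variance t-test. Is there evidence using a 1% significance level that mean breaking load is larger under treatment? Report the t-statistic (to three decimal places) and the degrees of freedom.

Let group 1 = treatment, group 2 = control. H0: μ_1 = μ_2; H1: μ_1 > μ_2 (two-sample pooled-variance t-test, right-tailed).
s_p² = [(56−1)·14.4² + (19−1)·12²]/(56+19−2) = 191.737
t = (76.5 − 69.4)/√[191.737·(1/56 + 1/19)] = 1.931
df = n₁ + n₂ − 2 = 73
p-value = P(T ≥ 1.931) ≈ 0.029
Since p ≈ 0.029 > α = 0.01, fail to reject H0; the data do not provide sufficient evidence against H0.

t = 1.931, df = 73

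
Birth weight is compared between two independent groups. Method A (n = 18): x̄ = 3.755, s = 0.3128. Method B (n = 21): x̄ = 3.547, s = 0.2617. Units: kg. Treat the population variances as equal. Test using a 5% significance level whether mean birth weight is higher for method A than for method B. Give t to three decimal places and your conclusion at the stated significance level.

t = 2.262; reject H0

Let group 1 = method A, group 2 = method B. H0: μ_1 = μ_2; H1: μ_1 > μ_2 (two-sample pooled-variance t-test, right-tailed).
s_p² = [(18−1)·0.3128² + (21−1)·0.2617²]/(18+21−2) = 0.0819752
t = (3.755 − 3.547)/√[0.0819752·(1/18 + 1/21)] = 2.262
df = n₁ + n₂ − 2 = 37
p-value = P(T ≥ 2.262) ≈ 0.015
Since p ≈ 0.015 < α = 0.05, reject H0; the evidence is statistically significant.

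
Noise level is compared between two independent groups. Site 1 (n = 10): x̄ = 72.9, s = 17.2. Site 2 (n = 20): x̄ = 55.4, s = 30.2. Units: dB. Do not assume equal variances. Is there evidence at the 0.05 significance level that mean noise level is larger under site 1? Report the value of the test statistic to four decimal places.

Let group 1 = site 1, group 2 = site 2. H0: μ_1 = μ_2; H1: μ_1 > μ_2 (Welch's two-sample t-test, right-tailed).
t = (x̄_1 − x̄_2)/√(s_1²/n_1 + s_2²/n_2) = (72.9 − 55.4)/√(17.2²/10 + 30.2²/20) = 2.0182
Welch–Satterthwaite df ≈ 27.35
p-value = P(T ≥ 2.0182) ≈ 0.0267
Since p ≈ 0.0267 < α = 0.05, reject H0; the evidence is statistically significant.

2.0182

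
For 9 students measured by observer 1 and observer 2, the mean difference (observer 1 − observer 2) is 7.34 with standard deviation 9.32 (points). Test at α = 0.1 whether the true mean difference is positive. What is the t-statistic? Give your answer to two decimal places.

2.36

H0: μ_d = 0; H1: μ_d > 0 (paired t-test on the differences, right-tailed).
t = d̄/(s_d/√n) = 7.34/(9.32/√9) = 2.36
df = n − 1 = 8
p-value = P(T ≥ 2.36) ≈ 0.023
Since p ≈ 0.023 < α = 0.1, reject H0; the data support H1.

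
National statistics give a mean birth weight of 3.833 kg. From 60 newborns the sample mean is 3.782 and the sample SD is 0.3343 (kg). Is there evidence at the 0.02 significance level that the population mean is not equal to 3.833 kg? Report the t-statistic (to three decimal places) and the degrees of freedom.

H0: μ = 3.833; H1: μ ≠ 3.833 (one-sample t-test, two-sided).
t = (x̄ − μ₀)/(s/√n) = (3.782 − 3.833)/(0.3343/√60) = -1.182
df = n − 1 = 59
Two-sided p-value ≈ 0.2421
Since p ≈ 0.2421 > α = 0.02, fail to reject H0; the evidence is not statistically significant.

t = -1.182, df = 59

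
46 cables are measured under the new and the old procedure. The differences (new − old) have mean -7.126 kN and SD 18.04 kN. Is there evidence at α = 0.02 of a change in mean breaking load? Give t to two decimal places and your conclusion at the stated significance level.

t = -2.68; reject H0

H0: μ_d = 0; H1: μ_d ≠ 0 (paired t-test on the differences, two-sided).
t = d̄/(s_d/√n) = -7.126/(18.04/√46) = -2.68
df = n − 1 = 45
Two-sided p-value ≈ 0.010
Since p ≈ 0.010 < α = 0.02, reject H0; the data support H1.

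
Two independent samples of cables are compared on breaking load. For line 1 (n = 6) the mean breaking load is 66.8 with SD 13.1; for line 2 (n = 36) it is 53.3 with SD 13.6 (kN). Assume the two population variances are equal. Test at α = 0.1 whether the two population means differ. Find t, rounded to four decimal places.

Let group 1 = line 1, group 2 = line 2. H0: μ_1 = μ_2; H1: μ_1 ≠ μ_2 (two-sample pooled-variance t-test, two-sided).
s_p² = [(6−1)·13.1² + (36−1)·13.6²]/(6+36−2) = 183.291
t = (66.8 − 53.3)/√[183.291·(1/6 + 1/36)] = 2.2613
df = n₁ + n₂ − 2 = 40
Two-sided p-value ≈ 0.029
Since p ≈ 0.029 < α = 0.1, reject H0; the evidence is statistically significant.

2.2613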